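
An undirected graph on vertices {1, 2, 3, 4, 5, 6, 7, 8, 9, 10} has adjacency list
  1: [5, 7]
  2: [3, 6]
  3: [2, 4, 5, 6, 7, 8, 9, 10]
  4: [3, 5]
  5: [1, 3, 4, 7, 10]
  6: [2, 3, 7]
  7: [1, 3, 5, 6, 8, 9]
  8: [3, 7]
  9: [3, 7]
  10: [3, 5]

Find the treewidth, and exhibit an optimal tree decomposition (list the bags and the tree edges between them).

Treewidth 2.
One optimal decomposition is:
Bags: B1 = {3, 5, 7}  B2 = {3, 5, 10}  B3 = {3, 6, 7}  B4 = {1, 5, 7}  B5 = {3, 4, 5}  B6 = {2, 3, 6}  B7 = {3, 7, 9}  B8 = {3, 7, 8}
Tree: B1–B2, B1–B3, B1–B4, B2–B5, B3–B6, B3–B7, B1–B8

The largest bag has 3 vertices, giving width 2; this decomposition certifies tw(G) ≤ 2. Conversely, {1, 5, 7} is a clique of size 3, and the vertices of any clique must share a bag in every tree decomposition; so some bag has ≥ 3 vertices and tw(G) ≥ 2. The upper and lower bounds meet at 2, so that is the treewidth.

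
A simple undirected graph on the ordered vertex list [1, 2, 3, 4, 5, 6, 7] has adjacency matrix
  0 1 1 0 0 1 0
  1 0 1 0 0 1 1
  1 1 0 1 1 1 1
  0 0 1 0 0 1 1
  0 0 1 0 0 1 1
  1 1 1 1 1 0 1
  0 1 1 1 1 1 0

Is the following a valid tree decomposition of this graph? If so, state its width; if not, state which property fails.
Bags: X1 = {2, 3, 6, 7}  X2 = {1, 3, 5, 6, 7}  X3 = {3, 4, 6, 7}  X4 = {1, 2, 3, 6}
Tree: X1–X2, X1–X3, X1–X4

A tree decomposition must satisfy three properties: every vertex lies in some bag; for every edge, both endpoints lie together in some bag; and for every vertex, the bags containing it form a connected subtree. Here bags containing vertex 1 are not connected in the tree, so the decomposition is invalid.

No — bags containing vertex 1 are not connected in the tree.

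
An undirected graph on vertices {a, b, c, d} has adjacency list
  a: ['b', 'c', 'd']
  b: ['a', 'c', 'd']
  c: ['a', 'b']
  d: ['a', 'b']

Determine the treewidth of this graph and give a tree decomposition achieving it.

Treewidth 2.
Bags: B1 = {a, b, c}  B2 = {a, b, d}
Tree: B1–B2

Every bag has size at most 3, so the width is 3 − 1 = 2 and tw(G) ≤ 2. For the lower bound, the 3 vertices {a, b, d} are pairwise adjacent, and any tree decomposition puts a clique entirely inside one bag — forcing width ≥ 2. Combining the bounds, tw(G) = 2.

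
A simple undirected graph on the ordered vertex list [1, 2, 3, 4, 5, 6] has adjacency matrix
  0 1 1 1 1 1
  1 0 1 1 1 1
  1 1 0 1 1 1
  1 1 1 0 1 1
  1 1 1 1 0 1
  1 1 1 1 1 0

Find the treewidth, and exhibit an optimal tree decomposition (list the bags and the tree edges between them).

Treewidth 5.
One such decomposition:
Bags: B1 = {1, 2, 3, 4, 5, 6}
Tree: (single bag)

With just one bag of size 6, the width is 6 − 1 = 5, so tw(G) ≤ 5. On the other hand G contains the 6-clique {1, 2, 3, 4, 5, 6}. A clique must lie in a single bag of any decomposition, so no decomposition can have width below 5. Therefore the treewidth is 5.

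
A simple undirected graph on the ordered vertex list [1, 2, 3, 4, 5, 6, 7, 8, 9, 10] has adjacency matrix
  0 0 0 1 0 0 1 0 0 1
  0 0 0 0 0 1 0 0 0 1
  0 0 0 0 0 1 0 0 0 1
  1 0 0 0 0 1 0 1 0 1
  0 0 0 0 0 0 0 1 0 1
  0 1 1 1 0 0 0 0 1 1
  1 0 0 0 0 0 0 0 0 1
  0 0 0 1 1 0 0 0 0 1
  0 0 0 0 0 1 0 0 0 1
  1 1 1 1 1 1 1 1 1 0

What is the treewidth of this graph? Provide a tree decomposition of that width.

Treewidth 2.
Bags: B1 = {4, 8, 10}  B2 = {1, 4, 10}  B3 = {1, 7, 10}  B4 = {5, 8, 10}  B5 = {4, 6, 10}  B6 = {2, 6, 10}  B7 = {6, 9, 10}  B8 = {3, 6, 10}
Tree: B1–B2, B2–B3, B1–B4, B1–B5, B5–B6, B6–B7, B5–B8

Every bag has size at most 3, so the width is 3 − 1 = 2 and tw(G) ≤ 2. On the other hand G contains the 3-clique {1, 4, 10}. A clique must lie in a single bag of any decomposition, so no decomposition can have width below 2. Combining the bounds, tw(G) = 2.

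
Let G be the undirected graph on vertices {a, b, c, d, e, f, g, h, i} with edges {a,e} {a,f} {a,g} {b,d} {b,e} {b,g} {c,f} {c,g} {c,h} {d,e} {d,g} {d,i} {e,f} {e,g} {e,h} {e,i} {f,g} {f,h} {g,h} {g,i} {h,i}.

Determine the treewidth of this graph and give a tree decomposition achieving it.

Treewidth 3.
One such decomposition:
Bags: B1 = {d, e, g, i}  B2 = {e, g, h, i}  B3 = {b, d, e, g}  B4 = {e, f, g, h}  B5 = {a, e, f, g}  B6 = {c, f, g, h}
Tree: B1–B2, B1–B3, B2–B4, B4–B5, B4–B6

The largest bag has 4 vertices, giving width 3; this decomposition certifies tw(G) ≤ 3. On the other hand G contains the 4-clique {b, d, e, g}. A clique must lie in a single bag of any decomposition, so no decomposition can have width below 3. The upper and lower bounds meet at 3, so that is the treewidth.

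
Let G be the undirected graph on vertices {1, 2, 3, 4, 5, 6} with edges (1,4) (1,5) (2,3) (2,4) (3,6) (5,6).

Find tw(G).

A width-2 tree decomposition is:
Bags: B1 = {2, 3, 4}  B2 = {3, 4, 6}  B3 = {4, 5, 6}  B4 = {1, 4, 5}
Tree: B1–B2, B2–B3, B3–B4
The largest bag has 3 vertices, giving width 2; this decomposition certifies tw(G) ≤ 2. Since 4–2–3–6–5–1–4 is a cycle in G, G is not acyclic. Forests are exactly the graphs of treewidth ≤ 1, so tw(G) ≥ 2. Therefore the treewidth is 2.

2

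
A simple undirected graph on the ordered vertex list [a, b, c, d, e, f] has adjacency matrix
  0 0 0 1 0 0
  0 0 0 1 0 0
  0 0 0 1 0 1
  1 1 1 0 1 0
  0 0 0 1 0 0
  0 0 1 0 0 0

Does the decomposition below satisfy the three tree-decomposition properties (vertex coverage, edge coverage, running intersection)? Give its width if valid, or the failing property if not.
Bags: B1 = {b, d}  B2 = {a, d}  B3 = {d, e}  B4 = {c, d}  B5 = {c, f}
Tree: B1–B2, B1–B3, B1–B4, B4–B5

Yes; width 1.

Vertex coverage: the bags together contain {a, b, c, d, e, f}, the full vertex set. Edge coverage: each edge of G has both endpoints in at least one bag. Running intersection: for every vertex, the bags containing it form a connected subtree. All three properties hold, so this is a valid tree decomposition of width max|bag| − 1 = 1, and hence tw(G) ≤ 1.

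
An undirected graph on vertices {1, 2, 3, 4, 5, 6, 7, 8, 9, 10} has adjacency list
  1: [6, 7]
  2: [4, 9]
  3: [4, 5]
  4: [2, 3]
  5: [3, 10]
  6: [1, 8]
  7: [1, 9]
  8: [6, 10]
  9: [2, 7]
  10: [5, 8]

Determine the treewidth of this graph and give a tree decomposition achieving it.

Treewidth 2.
One optimal decomposition is:
Bags: B1 = {6, 8, 10}  B2 = {1, 6, 10}  B3 = {1, 7, 10}  B4 = {7, 9, 10}  B5 = {2, 9, 10}  B6 = {2, 4, 10}  B7 = {3, 4, 10}  B8 = {3, 5, 10}
Tree: B1–B2, B2–B3, B3–B4, B4–B5, B5–B6, B6–B7, B7–B8

The largest bag has 3 vertices, giving width 2; this decomposition certifies tw(G) ≤ 2. Since 10–8–6–1–7–9–2–4–3–5–10 is a cycle in G, G is not acyclic. Forests are exactly the graphs of treewidth ≤ 1, so tw(G) ≥ 2. Hence tw(G) = 2 exactly.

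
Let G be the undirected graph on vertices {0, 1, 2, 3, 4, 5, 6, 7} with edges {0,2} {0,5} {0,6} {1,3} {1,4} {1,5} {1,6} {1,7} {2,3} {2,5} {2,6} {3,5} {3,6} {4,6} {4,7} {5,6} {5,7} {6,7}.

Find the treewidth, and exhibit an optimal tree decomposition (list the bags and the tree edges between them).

Each bag holds 4 vertices, so the decomposition has width 3, which upper-bounds the treewidth. On the other hand G contains the 4-clique {1, 4, 6, 7}. A clique must lie in a single bag of any decomposition, so no decomposition can have width below 3. Combining the bounds, tw(G) = 3.

Treewidth 3.
One optimal decomposition is:
Bags: B1 = {1, 3, 5, 6}  B2 = {2, 3, 5, 6}  B3 = {1, 5, 6, 7}  B4 = {1, 4, 6, 7}  B5 = {0, 2, 5, 6}
Tree: B1–B2, B1–B3, B3–B4, B2–B5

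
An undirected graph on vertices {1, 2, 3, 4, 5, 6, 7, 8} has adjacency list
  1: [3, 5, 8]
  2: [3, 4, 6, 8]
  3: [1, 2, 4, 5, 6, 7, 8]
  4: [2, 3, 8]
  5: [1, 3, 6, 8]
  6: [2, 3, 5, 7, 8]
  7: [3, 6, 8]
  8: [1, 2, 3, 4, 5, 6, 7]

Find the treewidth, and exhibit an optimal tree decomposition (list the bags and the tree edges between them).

The largest bag has 4 vertices, giving width 3; this decomposition certifies tw(G) ≤ 3. On the other hand G contains the 4-clique {1, 3, 5, 8}. A clique must lie in a single bag of any decomposition, so no decomposition can have width below 3. Hence tw(G) = 3 exactly.

Treewidth 3.
One such decomposition:
Bags: B1 = {2, 3, 6, 8}  B2 = {3, 6, 7, 8}  B3 = {3, 5, 6, 8}  B4 = {2, 3, 4, 8}  B5 = {1, 3, 5, 8}
Tree: B1–B2, B2–B3, B1–B4, B3–B5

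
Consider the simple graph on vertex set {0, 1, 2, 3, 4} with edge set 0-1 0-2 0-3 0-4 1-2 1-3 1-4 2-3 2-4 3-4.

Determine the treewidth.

A width-4 tree decomposition is:
Bags: B1 = {0, 1, 2, 3, 4}
Tree: (single bag)
A single bag containing all 5 vertices is trivially a valid decomposition of width 4. For the lower bound, the 5 vertices {0, 1, 2, 3, 4} are pairwise adjacent, and any tree decomposition puts a clique entirely inside one bag — forcing width ≥ 4. Therefore the treewidth is 4.

4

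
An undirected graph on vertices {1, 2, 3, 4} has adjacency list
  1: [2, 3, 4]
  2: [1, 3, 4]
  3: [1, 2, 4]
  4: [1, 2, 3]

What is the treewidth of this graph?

A width-3 tree decomposition is:
Bags: B1 = {1, 2, 3, 4}
Tree: (single bag)
With just one bag of size 4, the width is 4 − 1 = 3, so tw(G) ≤ 3. On the other hand G contains the 4-clique {1, 2, 3, 4}. A clique must lie in a single bag of any decomposition, so no decomposition can have width below 3. Therefore the treewidth is 3.

3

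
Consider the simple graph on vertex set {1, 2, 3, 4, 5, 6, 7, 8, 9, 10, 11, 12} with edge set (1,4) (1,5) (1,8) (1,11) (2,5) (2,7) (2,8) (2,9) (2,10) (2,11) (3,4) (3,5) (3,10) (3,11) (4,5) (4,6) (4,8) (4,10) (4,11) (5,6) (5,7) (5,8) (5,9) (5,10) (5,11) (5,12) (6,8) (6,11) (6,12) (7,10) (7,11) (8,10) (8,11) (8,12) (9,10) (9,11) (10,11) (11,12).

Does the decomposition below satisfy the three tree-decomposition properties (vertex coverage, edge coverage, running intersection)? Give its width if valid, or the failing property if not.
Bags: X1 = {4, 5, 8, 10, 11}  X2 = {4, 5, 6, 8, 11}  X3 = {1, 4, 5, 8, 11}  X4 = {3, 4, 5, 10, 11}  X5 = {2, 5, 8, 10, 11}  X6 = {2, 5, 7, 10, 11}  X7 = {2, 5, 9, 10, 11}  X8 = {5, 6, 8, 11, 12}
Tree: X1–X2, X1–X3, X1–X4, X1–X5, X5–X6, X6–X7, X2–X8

Vertex coverage: the bags together contain {1, 2, 3, 4, 5, 6, 7, 8, 9, 10, 11, 12}, the full vertex set. Edge coverage: each edge of G has both endpoints in at least one bag. Running intersection: for every vertex, the bags containing it form a connected subtree. All three properties hold, so this is a valid tree decomposition of width max|bag| − 1 = 4, and hence tw(G) ≤ 4.

Yes; width 4.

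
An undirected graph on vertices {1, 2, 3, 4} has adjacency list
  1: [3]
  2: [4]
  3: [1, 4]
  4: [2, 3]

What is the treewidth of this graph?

1

A width-1 tree decomposition is:
Bags: B1 = {3, 4}  B2 = {2, 4}  B3 = {1, 3}
Tree: B1–B2, B1–B3
Every bag has size at most 2, so the width is 2 − 1 = 1 and tw(G) ≤ 1. G has an edge, so its treewidth is at least 1. Therefore the treewidth is 1.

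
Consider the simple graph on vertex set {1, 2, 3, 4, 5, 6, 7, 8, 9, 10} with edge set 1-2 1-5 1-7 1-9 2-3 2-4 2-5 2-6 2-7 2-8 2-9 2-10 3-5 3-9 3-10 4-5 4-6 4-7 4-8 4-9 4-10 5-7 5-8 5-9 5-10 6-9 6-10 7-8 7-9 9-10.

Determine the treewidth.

4

A width-4 tree decomposition is:
Bags: B1 = {2, 4, 5, 7, 9}  B2 = {2, 4, 5, 9, 10}  B3 = {2, 3, 5, 9, 10}  B4 = {2, 4, 5, 7, 8}  B5 = {1, 2, 5, 7, 9}  B6 = {2, 4, 6, 9, 10}
Tree: B1–B2, B2–B3, B1–B4, B1–B5, B2–B6
Every bag has size at most 5, so the width is 5 − 1 = 4 and tw(G) ≤ 4. For the lower bound, the 5 vertices {2, 4, 5, 7, 8} are pairwise adjacent, and any tree decomposition puts a clique entirely inside one bag — forcing width ≥ 4. The upper and lower bounds meet at 4, so that is the treewidth.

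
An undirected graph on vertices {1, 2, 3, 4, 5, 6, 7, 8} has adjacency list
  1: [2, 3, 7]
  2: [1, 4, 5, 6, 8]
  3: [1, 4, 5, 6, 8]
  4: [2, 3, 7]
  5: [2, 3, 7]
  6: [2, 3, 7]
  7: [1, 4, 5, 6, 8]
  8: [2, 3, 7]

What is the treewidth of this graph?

3

A width-3 tree decomposition is:
Bags: B1 = {2, 3, 4, 7}  B2 = {2, 3, 6, 7}  B3 = {2, 3, 5, 7}  B4 = {1, 2, 3, 7}  B5 = {2, 3, 7, 8}
Tree: B1–B2, B2–B3, B3–B4, B4–B5
Each bag holds 4 vertices, so the decomposition has width 3, which upper-bounds the treewidth. For the lower bound: the 4 vertex sets {4,7}, {2,6}, {3}, {5} are disjoint, each induces a connected subgraph, and every pair is joined by at least one edge of G. Contracting each set to a single vertex therefore yields K_{4} as a minor, and since treewidth is minor-monotone, tw(G) ≥ tw(K_{4}) = 3. Therefore the treewidth is 3.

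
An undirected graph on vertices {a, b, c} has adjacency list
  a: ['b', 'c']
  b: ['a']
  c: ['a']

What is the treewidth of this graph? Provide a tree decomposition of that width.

The largest bag has 2 vertices, giving width 1; this decomposition certifies tw(G) ≤ 1. Since G has at least one edge (e.g. c–a), it is not an edgeless graph, so tw(G) ≥ 1. Combining the bounds, tw(G) = 1.

Treewidth 1.
One optimal decomposition is:
Bags: B1 = {a, c}  B2 = {a, b}
Tree: B1–B2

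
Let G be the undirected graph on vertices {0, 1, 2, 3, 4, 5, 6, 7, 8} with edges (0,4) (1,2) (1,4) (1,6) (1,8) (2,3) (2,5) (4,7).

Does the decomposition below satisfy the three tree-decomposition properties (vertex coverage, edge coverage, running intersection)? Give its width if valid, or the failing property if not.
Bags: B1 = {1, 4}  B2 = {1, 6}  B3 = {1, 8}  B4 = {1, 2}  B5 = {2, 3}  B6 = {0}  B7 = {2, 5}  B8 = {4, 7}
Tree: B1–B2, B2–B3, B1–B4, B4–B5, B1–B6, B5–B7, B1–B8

A tree decomposition must satisfy three properties: every vertex lies in some bag; for every edge, both endpoints lie together in some bag; and for every vertex, the bags containing it form a connected subtree. Here edge (4,0) lies in no bag, so the decomposition is invalid.

No — edge (4,0) lies in no bag.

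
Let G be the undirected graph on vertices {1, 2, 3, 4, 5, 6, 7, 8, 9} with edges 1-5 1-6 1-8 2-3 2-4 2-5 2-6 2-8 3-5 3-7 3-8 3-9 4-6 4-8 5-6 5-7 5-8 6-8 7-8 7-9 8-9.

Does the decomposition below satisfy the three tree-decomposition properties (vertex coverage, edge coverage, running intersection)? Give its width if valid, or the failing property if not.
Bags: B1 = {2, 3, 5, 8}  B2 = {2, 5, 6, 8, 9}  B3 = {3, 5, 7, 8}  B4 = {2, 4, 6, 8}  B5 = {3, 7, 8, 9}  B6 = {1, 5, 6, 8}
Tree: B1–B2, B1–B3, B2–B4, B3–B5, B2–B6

A tree decomposition must satisfy three properties: every vertex lies in some bag; for every edge, both endpoints lie together in some bag; and for every vertex, the bags containing it form a connected subtree. Here bags containing vertex 9 are not connected in the tree, so the decomposition is invalid.

No — bags containing vertex 9 are not connected in the tree.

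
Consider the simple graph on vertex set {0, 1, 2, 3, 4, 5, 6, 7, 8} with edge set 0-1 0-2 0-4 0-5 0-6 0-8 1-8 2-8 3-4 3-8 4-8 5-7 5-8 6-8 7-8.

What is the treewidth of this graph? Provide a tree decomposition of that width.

Every bag has size at most 3, so the width is 3 − 1 = 2 and tw(G) ≤ 2. Conversely, {0, 1, 8} is a clique of size 3, and the vertices of any clique must share a bag in every tree decomposition; so some bag has ≥ 3 vertices and tw(G) ≥ 2. Hence tw(G) = 2 exactly.

Treewidth 2.
Bags: B1 = {0, 4, 8}  B2 = {3, 4, 8}  B3 = {0, 6, 8}  B4 = {0, 1, 8}  B5 = {0, 5, 8}  B6 = {0, 2, 8}  B7 = {5, 7, 8}
Tree: B1–B2, B1–B3, B1–B4, B1–B5, B4–B6, B5–B7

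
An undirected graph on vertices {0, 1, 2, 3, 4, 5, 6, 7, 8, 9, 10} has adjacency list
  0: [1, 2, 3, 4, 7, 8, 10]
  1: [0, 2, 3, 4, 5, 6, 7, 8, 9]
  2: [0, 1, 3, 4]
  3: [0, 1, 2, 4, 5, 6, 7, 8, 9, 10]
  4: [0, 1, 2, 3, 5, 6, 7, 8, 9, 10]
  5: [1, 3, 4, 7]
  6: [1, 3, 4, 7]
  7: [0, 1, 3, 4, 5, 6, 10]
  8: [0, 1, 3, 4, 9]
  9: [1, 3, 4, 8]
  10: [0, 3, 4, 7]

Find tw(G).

A width-4 tree decomposition is:
Bags: B1 = {0, 1, 3, 4, 7}  B2 = {0, 1, 2, 3, 4}  B3 = {1, 3, 4, 6, 7}  B4 = {1, 3, 4, 5, 7}  B5 = {0, 1, 3, 4, 8}  B6 = {1, 3, 4, 8, 9}  B7 = {0, 3, 4, 7, 10}
Tree: B1–B2, B1–B3, B3–B4, B1–B5, B5–B6, B1–B7
The largest bag has 5 vertices, giving width 4; this decomposition certifies tw(G) ≤ 4. Conversely, {0, 1, 3, 4, 8} is a clique of size 5, and the vertices of any clique must share a bag in every tree decomposition; so some bag has ≥ 5 vertices and tw(G) ≥ 4. Combining the bounds, tw(G) = 4.

4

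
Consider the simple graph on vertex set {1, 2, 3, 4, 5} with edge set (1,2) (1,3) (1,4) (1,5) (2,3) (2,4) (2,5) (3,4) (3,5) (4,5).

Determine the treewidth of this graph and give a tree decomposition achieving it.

With just one bag of size 5, the width is 5 − 1 = 4, so tw(G) ≤ 4. For the lower bound, the 5 vertices {1, 2, 3, 4, 5} are pairwise adjacent, and any tree decomposition puts a clique entirely inside one bag — forcing width ≥ 4. Therefore the treewidth is 4.

Treewidth 4.
Bags: B1 = {1, 2, 3, 4, 5}
Tree: (single bag)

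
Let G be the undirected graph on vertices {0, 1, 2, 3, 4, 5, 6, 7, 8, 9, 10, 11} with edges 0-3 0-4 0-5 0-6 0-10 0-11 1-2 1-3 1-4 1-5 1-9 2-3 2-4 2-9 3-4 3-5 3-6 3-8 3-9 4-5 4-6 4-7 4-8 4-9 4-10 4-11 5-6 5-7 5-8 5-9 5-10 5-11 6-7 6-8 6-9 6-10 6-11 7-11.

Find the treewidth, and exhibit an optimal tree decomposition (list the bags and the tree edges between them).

The largest bag has 5 vertices, giving width 4; this decomposition certifies tw(G) ≤ 4. For the lower bound, the 5 vertices {1, 2, 3, 4, 9} are pairwise adjacent, and any tree decomposition puts a clique entirely inside one bag — forcing width ≥ 4. Hence tw(G) = 4 exactly.

Treewidth 4.
Bags: B1 = {0, 4, 5, 6, 11}  B2 = {0, 3, 4, 5, 6}  B3 = {3, 4, 5, 6, 9}  B4 = {3, 4, 5, 6, 8}  B5 = {1, 3, 4, 5, 9}  B6 = {1, 2, 3, 4, 9}  B7 = {4, 5, 6, 7, 11}  B8 = {0, 4, 5, 6, 10}
Tree: B1–B2, B2–B3, B3–B4, B3–B5, B5–B6, B1–B7, B2–B8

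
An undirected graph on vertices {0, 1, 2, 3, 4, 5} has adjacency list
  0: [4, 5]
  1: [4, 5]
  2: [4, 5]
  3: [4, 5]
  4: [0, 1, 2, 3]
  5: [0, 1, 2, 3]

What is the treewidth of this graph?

A width-2 tree decomposition is:
Bags: B1 = {0, 4, 5}  B2 = {3, 4, 5}  B3 = {2, 4, 5}  B4 = {1, 4, 5}
Tree: B1–B2, B2–B3, B3–B4
The largest bag has 3 vertices, giving width 2; this decomposition certifies tw(G) ≤ 2. For the lower bound, G contains the cycle 0–5–3–4–0, so G is not a forest; only forests have treewidth ≤ 1, hence tw(G) ≥ 2. The upper and lower bounds meet at 2, so that is the treewidth.

2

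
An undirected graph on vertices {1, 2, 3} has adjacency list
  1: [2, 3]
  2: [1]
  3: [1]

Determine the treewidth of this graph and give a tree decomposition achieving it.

Each bag holds 2 vertices, so the decomposition has width 1, which upper-bounds the treewidth. Since G has at least one edge (e.g. 2–1), it is not an edgeless graph, so tw(G) ≥ 1. Combining the bounds, tw(G) = 1.

Treewidth 1.
One such decomposition:
Bags: B1 = {1, 2}  B2 = {1, 3}
Tree: B1–B2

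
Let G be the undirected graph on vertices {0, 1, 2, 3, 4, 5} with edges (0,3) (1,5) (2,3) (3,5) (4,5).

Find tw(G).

1

A width-1 tree decomposition is:
Bags: B1 = {0, 3}  B2 = {3, 5}  B3 = {1, 5}  B4 = {2, 3}  B5 = {4, 5}
Tree: B1–B2, B2–B3, B1–B4, B3–B5
The largest bag has 2 vertices, giving width 1; this decomposition certifies tw(G) ≤ 1. Any graph with an edge has treewidth ≥ 1, and G has the edge 0–3. Therefore the treewidth is 1.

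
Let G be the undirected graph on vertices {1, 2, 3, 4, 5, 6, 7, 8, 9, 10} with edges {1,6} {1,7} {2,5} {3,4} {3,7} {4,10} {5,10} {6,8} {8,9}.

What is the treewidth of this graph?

A width-1 tree decomposition is:
Bags: B1 = {8, 9}  B2 = {6, 8}  B3 = {1, 6}  B4 = {1, 7}  B5 = {3, 7}  B6 = {3, 4}  B7 = {4, 10}  B8 = {5, 10}  B9 = {2, 5}
Tree: B1–B2, B2–B3, B3–B4, B4–B5, B5–B6, B6–B7, B7–B8, B8–B9
Each bag holds 2 vertices, so the decomposition has width 1, which upper-bounds the treewidth. G has an edge, so its treewidth is at least 1. Combining the bounds, tw(G) = 1.

1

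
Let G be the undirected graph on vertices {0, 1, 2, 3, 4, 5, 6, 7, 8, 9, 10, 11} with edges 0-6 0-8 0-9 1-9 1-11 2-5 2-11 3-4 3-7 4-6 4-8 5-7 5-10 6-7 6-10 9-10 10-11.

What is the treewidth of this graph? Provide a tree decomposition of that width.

Treewidth 3.
One such decomposition:
Bags: B1 = {1, 2, 9, 11}  B2 = {2, 9, 10, 11}  B3 = {2, 5, 9, 10}  B4 = {0, 5, 9, 10}  B5 = {0, 5, 6, 10}  B6 = {0, 5, 6, 7}  B7 = {0, 6, 7, 8}  B8 = {4, 6, 7, 8}  B9 = {3, 4, 7, 8}
Tree: B1–B2, B2–B3, B3–B4, B4–B5, B5–B6, B6–B7, B7–B8, B8–B9

Every bag has size at most 4, so the width is 4 − 1 = 3 and tw(G) ≤ 3. For the lower bound: the 4 vertex sets {1,2,11}, {9}, {10}, {0,5,6,7} are disjoint, each induces a connected subgraph, and every pair is joined by at least one edge of G. Contracting each set to a single vertex therefore yields K_{4} as a minor, and since treewidth is minor-monotone, tw(G) ≥ tw(K_{4}) = 3. The upper and lower bounds meet at 3, so that is the treewidth.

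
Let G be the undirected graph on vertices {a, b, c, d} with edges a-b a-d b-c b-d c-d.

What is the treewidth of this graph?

2

A width-2 tree decomposition is:
Bags: B1 = {b, c, d}  B2 = {a, b, d}
Tree: B1–B2
The largest bag has 3 vertices, giving width 2; this decomposition certifies tw(G) ≤ 2. On the other hand G contains the 3-clique {b, c, d}. A clique must lie in a single bag of any decomposition, so no decomposition can have width below 2. The upper and lower bounds meet at 2, so that is the treewidth.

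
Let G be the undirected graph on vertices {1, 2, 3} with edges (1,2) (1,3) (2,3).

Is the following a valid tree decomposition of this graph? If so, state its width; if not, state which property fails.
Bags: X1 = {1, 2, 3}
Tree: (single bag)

Yes; width 2.

Vertex coverage: the bags together contain {1, 2, 3}, the full vertex set. Edge coverage: each edge of G has both endpoints in at least one bag. Running intersection: for every vertex, the bags containing it form a connected subtree. All three properties hold, so this is a valid tree decomposition of width max|bag| − 1 = 2, and hence tw(G) ≤ 2.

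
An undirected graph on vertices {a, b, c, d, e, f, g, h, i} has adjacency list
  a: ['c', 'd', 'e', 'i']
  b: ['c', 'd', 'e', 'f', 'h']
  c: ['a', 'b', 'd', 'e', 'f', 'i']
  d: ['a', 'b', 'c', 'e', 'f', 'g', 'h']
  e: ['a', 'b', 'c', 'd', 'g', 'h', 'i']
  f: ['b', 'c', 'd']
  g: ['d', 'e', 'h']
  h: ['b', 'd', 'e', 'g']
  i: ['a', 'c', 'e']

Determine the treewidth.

A width-3 tree decomposition is:
Bags: B1 = {b, c, d, f}  B2 = {b, c, d, e}  B3 = {b, d, e, h}  B4 = {a, c, d, e}  B5 = {d, e, g, h}  B6 = {a, c, e, i}
Tree: B1–B2, B2–B3, B2–B4, B3–B5, B4–B6
Each bag holds 4 vertices, so the decomposition has width 3, which upper-bounds the treewidth. Conversely, {d, e, g, h} is a clique of size 4, and the vertices of any clique must share a bag in every tree decomposition; so some bag has ≥ 4 vertices and tw(G) ≥ 3. Hence tw(G) = 3 exactly.

3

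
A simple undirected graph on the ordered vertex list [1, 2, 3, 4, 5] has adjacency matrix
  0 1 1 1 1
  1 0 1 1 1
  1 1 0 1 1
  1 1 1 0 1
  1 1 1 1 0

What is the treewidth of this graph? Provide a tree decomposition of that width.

A single bag containing all 5 vertices is trivially a valid decomposition of width 4. For the lower bound, the 5 vertices {1, 2, 3, 4, 5} are pairwise adjacent, and any tree decomposition puts a clique entirely inside one bag — forcing width ≥ 4. Therefore the treewidth is 4.

Treewidth 4.
One optimal decomposition is:
Bags: B1 = {1, 2, 3, 4, 5}
Tree: (single bag)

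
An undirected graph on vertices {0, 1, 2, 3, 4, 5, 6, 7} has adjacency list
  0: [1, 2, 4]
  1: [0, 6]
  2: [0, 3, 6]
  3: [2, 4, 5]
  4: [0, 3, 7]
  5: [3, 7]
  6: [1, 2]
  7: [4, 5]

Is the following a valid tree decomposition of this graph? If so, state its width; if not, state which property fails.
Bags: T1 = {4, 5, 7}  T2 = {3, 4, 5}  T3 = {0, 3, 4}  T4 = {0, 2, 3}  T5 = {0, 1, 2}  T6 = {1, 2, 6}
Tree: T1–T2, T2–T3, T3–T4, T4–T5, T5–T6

Yes; width 2.

Checking the three conditions: (i) the bags cover all of {0, 1, 2, 3, 4, 5, 6, 7}; (ii) for each edge, some bag contains both endpoints; (iii) the bags containing any fixed vertex form a subtree. All hold, so the decomposition is valid with width 3 − 1 = 2.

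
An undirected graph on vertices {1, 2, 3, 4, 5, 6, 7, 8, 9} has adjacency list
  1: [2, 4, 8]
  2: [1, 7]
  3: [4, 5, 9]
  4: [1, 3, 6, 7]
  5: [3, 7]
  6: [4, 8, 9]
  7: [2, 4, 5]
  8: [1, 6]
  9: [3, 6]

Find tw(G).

A width-3 tree decomposition is:
Bags: B1 = {1, 2, 6, 8}  B2 = {1, 2, 4, 6}  B3 = {2, 4, 6, 7}  B4 = {4, 6, 7, 9}  B5 = {3, 4, 7, 9}  B6 = {3, 5, 7, 9}
Tree: B1–B2, B2–B3, B3–B4, B4–B5, B5–B6
Each bag holds 4 vertices, so the decomposition has width 3, which upper-bounds the treewidth. For the lower bound: the 4 vertex sets {1,2,8}, {6}, {4}, {3,5,7,9} are disjoint, each induces a connected subgraph, and every pair is joined by at least one edge of G. Contracting each set to a single vertex therefore yields K_{4} as a minor, and since treewidth is minor-monotone, tw(G) ≥ tw(K_{4}) = 3. Combining the bounds, tw(G) = 3.

3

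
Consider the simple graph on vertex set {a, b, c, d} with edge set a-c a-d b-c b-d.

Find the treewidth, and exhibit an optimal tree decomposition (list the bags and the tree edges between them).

Treewidth 2.
Bags: B1 = {a, b, d}  B2 = {a, b, c}
Tree: B1–B2

Each bag holds 3 vertices, so the decomposition has width 2, which upper-bounds the treewidth. The edges a–d–b–c–a form a cycle, so G is not a tree and its treewidth is at least 2. The upper and lower bounds meet at 2, so that is the treewidth.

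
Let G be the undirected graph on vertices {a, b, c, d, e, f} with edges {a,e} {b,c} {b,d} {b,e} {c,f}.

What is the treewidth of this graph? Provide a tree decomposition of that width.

Treewidth 1.
One optimal decomposition is:
Bags: B1 = {b, c}  B2 = {b, e}  B3 = {c, f}  B4 = {b, d}  B5 = {a, e}
Tree: B1–B2, B1–B3, B1–B4, B2–B5

Each bag holds 2 vertices, so the decomposition has width 1, which upper-bounds the treewidth. Any graph with an edge has treewidth ≥ 1, and G has the edge b–c. Combining the bounds, tw(G) = 1.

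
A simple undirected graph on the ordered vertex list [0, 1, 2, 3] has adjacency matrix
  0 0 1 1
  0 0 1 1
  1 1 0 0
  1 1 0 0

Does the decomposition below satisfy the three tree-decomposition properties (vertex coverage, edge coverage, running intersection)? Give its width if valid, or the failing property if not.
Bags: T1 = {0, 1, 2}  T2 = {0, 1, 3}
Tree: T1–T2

Vertex coverage: the bags together contain {0, 1, 2, 3}, the full vertex set. Edge coverage: each edge of G has both endpoints in at least one bag. Running intersection: for every vertex, the bags containing it form a connected subtree. All three properties hold, so this is a valid tree decomposition of width max|bag| − 1 = 2, and hence tw(G) ≤ 2.

Yes; width 2.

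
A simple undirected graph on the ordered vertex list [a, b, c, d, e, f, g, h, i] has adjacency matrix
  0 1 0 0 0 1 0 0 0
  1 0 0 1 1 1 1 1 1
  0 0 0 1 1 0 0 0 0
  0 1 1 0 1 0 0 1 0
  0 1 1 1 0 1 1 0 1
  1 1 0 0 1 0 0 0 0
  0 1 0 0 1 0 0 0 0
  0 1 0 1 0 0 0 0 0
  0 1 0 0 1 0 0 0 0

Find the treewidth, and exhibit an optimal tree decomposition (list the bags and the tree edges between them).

Treewidth 2.
One such decomposition:
Bags: B1 = {a, b, f}  B2 = {b, e, f}  B3 = {b, e, g}  B4 = {b, d, e}  B5 = {c, d, e}  B6 = {b, e, i}  B7 = {b, d, h}
Tree: B1–B2, B2–B3, B3–B4, B4–B5, B2–B6, B4–B7

Each bag holds 3 vertices, so the decomposition has width 2, which upper-bounds the treewidth. On the other hand G contains the 3-clique {c, d, e}. A clique must lie in a single bag of any decomposition, so no decomposition can have width below 2. Therefore the treewidth is 2.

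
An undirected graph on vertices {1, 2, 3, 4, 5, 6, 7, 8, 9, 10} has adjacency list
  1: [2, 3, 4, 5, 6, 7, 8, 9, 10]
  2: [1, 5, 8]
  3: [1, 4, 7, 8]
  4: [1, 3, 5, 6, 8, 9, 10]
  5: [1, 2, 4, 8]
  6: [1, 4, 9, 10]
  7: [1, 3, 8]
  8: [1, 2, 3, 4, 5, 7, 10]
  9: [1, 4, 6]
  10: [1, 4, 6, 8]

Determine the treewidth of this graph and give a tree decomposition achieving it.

Treewidth 3.
One optimal decomposition is:
Bags: B1 = {1, 3, 4, 8}  B2 = {1, 4, 8, 10}  B3 = {1, 4, 5, 8}  B4 = {1, 4, 6, 10}  B5 = {1, 4, 6, 9}  B6 = {1, 3, 7, 8}  B7 = {1, 2, 5, 8}
Tree: B1–B2, B1–B3, B2–B4, B4–B5, B1–B6, B3–B7

Every bag has size at most 4, so the width is 4 − 1 = 3 and tw(G) ≤ 3. For the lower bound, the 4 vertices {1, 2, 5, 8} are pairwise adjacent, and any tree decomposition puts a clique entirely inside one bag — forcing width ≥ 3. Combining the bounds, tw(G) = 3.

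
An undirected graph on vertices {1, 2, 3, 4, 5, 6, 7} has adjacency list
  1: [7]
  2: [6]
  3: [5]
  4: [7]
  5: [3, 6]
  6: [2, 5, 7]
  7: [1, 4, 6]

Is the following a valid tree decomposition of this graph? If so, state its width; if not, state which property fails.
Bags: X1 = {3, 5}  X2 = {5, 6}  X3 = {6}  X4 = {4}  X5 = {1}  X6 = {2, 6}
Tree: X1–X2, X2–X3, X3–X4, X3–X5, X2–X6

No — vertex 7 appears in no bag.

A tree decomposition must satisfy three properties: every vertex lies in some bag; for every edge, both endpoints lie together in some bag; and for every vertex, the bags containing it form a connected subtree. Here vertex 7 appears in no bag, so the decomposition is invalid.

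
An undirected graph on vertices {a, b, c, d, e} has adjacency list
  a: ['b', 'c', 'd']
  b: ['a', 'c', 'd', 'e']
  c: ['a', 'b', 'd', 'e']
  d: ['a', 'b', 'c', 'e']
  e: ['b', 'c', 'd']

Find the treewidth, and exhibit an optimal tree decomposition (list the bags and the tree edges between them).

The largest bag has 4 vertices, giving width 3; this decomposition certifies tw(G) ≤ 3. For the lower bound, the 4 vertices {b, c, d, e} are pairwise adjacent, and any tree decomposition puts a clique entirely inside one bag — forcing width ≥ 3. Combining the bounds, tw(G) = 3.

Treewidth 3.
Bags: B1 = {b, c, d, e}  B2 = {a, b, c, d}
Tree: B1–B2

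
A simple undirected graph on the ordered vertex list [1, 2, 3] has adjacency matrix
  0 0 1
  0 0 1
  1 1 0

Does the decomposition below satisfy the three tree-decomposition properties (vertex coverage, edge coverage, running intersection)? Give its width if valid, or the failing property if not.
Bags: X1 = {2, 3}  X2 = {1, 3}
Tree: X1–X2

Every vertex of G appears in some bag (union = {1, 2, 3}); every edge is covered by a bag; and for each vertex v the set of bags containing v is connected in the bag tree. The decomposition is therefore valid. The largest bag has 2 vertices, so the width is 1.

Yes; width 1.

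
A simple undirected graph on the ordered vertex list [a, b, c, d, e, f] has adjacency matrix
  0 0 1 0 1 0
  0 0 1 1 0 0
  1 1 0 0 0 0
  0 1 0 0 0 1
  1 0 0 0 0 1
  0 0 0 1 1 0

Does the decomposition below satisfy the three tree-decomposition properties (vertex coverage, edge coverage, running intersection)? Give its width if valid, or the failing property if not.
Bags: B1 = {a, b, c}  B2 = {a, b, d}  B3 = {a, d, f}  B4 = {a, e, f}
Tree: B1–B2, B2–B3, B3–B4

Yes; width 2.

Vertex coverage: the bags together contain {a, b, c, d, e, f}, the full vertex set. Edge coverage: each edge of G has both endpoints in at least one bag. Running intersection: for every vertex, the bags containing it form a connected subtree. All three properties hold, so this is a valid tree decomposition of width max|bag| − 1 = 2, and hence tw(G) ≤ 2.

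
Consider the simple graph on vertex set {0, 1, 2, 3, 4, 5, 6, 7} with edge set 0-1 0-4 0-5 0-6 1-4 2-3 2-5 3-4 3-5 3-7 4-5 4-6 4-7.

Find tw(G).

2

A width-2 tree decomposition is:
Bags: B1 = {0, 4, 5}  B2 = {3, 4, 5}  B3 = {0, 1, 4}  B4 = {0, 4, 6}  B5 = {3, 4, 7}  B6 = {2, 3, 5}
Tree: B1–B2, B1–B3, B1–B4, B2–B5, B2–B6
The largest bag has 3 vertices, giving width 2; this decomposition certifies tw(G) ≤ 2. Conversely, {2, 3, 5} is a clique of size 3, and the vertices of any clique must share a bag in every tree decomposition; so some bag has ≥ 3 vertices and tw(G) ≥ 2. Hence tw(G) = 2 exactly.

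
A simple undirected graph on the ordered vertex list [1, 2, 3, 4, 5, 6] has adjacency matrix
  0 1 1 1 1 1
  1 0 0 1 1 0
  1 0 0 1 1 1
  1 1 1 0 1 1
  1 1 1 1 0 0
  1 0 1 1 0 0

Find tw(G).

3

A width-3 tree decomposition is:
Bags: B1 = {1, 2, 4, 5}  B2 = {1, 3, 4, 5}  B3 = {1, 3, 4, 6}
Tree: B1–B2, B2–B3
Each bag holds 4 vertices, so the decomposition has width 3, which upper-bounds the treewidth. Conversely, {1, 2, 4, 5} is a clique of size 4, and the vertices of any clique must share a bag in every tree decomposition; so some bag has ≥ 4 vertices and tw(G) ≥ 3. The upper and lower bounds meet at 3, so that is the treewidth.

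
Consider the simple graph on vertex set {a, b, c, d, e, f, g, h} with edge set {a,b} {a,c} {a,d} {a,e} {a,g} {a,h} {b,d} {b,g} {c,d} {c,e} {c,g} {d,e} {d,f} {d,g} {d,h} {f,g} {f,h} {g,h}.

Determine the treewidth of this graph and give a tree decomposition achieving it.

Treewidth 3.
One such decomposition:
Bags: B1 = {a, d, g, h}  B2 = {a, c, d, g}  B3 = {a, c, d, e}  B4 = {a, b, d, g}  B5 = {d, f, g, h}
Tree: B1–B2, B2–B3, B2–B4, B1–B5

The largest bag has 4 vertices, giving width 3; this decomposition certifies tw(G) ≤ 3. For the lower bound, the 4 vertices {a, d, g, h} are pairwise adjacent, and any tree decomposition puts a clique entirely inside one bag — forcing width ≥ 3. The upper and lower bounds meet at 3, so that is the treewidth.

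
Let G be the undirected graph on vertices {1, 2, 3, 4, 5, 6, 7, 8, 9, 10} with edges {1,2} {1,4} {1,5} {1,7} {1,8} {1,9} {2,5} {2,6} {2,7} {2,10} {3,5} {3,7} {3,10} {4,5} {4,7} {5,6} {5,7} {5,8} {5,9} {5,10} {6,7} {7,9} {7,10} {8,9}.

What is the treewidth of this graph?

3

A width-3 tree decomposition is:
Bags: B1 = {1, 5, 8, 9}  B2 = {1, 5, 7, 9}  B3 = {1, 2, 5, 7}  B4 = {2, 5, 7, 10}  B5 = {3, 5, 7, 10}  B6 = {1, 4, 5, 7}  B7 = {2, 5, 6, 7}
Tree: B1–B2, B2–B3, B3–B4, B4–B5, B3–B6, B4–B7
Each bag holds 4 vertices, so the decomposition has width 3, which upper-bounds the treewidth. For the lower bound, the 4 vertices {1, 5, 8, 9} are pairwise adjacent, and any tree decomposition puts a clique entirely inside one bag — forcing width ≥ 3. Therefore the treewidth is 3.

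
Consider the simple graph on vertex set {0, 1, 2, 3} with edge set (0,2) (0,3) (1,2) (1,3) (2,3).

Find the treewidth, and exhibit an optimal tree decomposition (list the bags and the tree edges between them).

Treewidth 2.
One such decomposition:
Bags: B1 = {1, 2, 3}  B2 = {0, 2, 3}
Tree: B1–B2

The largest bag has 3 vertices, giving width 2; this decomposition certifies tw(G) ≤ 2. For the lower bound, the 3 vertices {0, 2, 3} are pairwise adjacent, and any tree decomposition puts a clique entirely inside one bag — forcing width ≥ 2. Combining the bounds, tw(G) = 2.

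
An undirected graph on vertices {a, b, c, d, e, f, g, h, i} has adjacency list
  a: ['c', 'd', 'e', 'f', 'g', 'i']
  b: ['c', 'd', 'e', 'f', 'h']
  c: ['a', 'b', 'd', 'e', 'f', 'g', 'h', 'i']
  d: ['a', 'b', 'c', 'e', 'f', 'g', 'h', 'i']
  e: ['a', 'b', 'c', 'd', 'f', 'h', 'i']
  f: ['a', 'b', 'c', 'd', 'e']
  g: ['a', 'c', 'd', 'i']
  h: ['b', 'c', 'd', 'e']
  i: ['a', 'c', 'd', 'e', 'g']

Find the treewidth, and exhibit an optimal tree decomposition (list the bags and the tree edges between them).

The largest bag has 5 vertices, giving width 4; this decomposition certifies tw(G) ≤ 4. For the lower bound, the 5 vertices {a, c, d, g, i} are pairwise adjacent, and any tree decomposition puts a clique entirely inside one bag — forcing width ≥ 4. Combining the bounds, tw(G) = 4.

Treewidth 4.
Bags: B1 = {a, c, d, e, i}  B2 = {a, c, d, e, f}  B3 = {b, c, d, e, f}  B4 = {a, c, d, g, i}  B5 = {b, c, d, e, h}
Tree: B1–B2, B2–B3, B1–B4, B3–B5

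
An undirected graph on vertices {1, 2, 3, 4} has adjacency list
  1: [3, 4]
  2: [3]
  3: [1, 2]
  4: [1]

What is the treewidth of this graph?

1

A width-1 tree decomposition is:
Bags: B1 = {1, 4}  B2 = {1, 3}  B3 = {2, 3}
Tree: B1–B2, B2–B3
Every bag has size at most 2, so the width is 2 − 1 = 1 and tw(G) ≤ 1. Any graph with an edge has treewidth ≥ 1, and G has the edge 4–1. The upper and lower bounds meet at 1, so that is the treewidth.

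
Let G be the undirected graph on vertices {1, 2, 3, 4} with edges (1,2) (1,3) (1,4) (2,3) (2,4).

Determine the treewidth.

2

A width-2 tree decomposition is:
Bags: B1 = {1, 2, 3}  B2 = {1, 2, 4}
Tree: B1–B2
Every bag has size at most 3, so the width is 3 − 1 = 2 and tw(G) ≤ 2. On the other hand G contains the 3-clique {1, 2, 3}. A clique must lie in a single bag of any decomposition, so no decomposition can have width below 2. Therefore the treewidth is 2.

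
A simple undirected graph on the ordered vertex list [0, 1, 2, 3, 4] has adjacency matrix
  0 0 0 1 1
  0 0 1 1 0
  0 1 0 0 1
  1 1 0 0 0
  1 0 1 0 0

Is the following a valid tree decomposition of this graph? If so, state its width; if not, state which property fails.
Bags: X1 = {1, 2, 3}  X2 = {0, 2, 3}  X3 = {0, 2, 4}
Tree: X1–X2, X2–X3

Checking the three conditions: (i) the bags cover all of {0, 1, 2, 3, 4}; (ii) for each edge, some bag contains both endpoints; (iii) the bags containing any fixed vertex form a subtree. All hold, so the decomposition is valid with width 3 − 1 = 2.

Yes; width 2.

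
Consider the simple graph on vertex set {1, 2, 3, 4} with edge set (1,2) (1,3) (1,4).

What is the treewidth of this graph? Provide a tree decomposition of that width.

Treewidth 1.
One optimal decomposition is:
Bags: B1 = {1, 3}  B2 = {1, 2}  B3 = {1, 4}
Tree: B1–B2, B2–B3

Each bag holds 2 vertices, so the decomposition has width 1, which upper-bounds the treewidth. Any graph with an edge has treewidth ≥ 1, and G has the edge 1–3. Hence tw(G) = 1 exactly.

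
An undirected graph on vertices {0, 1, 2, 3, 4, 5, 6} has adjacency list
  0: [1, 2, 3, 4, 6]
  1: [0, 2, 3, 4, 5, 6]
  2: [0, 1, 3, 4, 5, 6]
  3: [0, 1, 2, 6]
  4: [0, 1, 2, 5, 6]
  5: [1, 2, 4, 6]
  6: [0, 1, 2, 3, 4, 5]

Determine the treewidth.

A width-4 tree decomposition is:
Bags: B1 = {0, 1, 2, 4, 6}  B2 = {0, 1, 2, 3, 6}  B3 = {1, 2, 4, 5, 6}
Tree: B1–B2, B1–B3
Each bag holds 5 vertices, so the decomposition has width 4, which upper-bounds the treewidth. For the lower bound, the 5 vertices {0, 1, 2, 3, 6} are pairwise adjacent, and any tree decomposition puts a clique entirely inside one bag — forcing width ≥ 4. Hence tw(G) = 4 exactly.

4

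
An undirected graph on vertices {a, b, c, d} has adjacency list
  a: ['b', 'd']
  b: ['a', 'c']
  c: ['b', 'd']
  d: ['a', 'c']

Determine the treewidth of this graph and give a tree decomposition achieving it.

Every bag has size at most 3, so the width is 3 − 1 = 2 and tw(G) ≤ 2. The edges c–b–a–d–c form a cycle, so G is not a tree and its treewidth is at least 2. Combining the bounds, tw(G) = 2.

Treewidth 2.
Bags: B1 = {a, b, c}  B2 = {a, c, d}
Tree: B1–B2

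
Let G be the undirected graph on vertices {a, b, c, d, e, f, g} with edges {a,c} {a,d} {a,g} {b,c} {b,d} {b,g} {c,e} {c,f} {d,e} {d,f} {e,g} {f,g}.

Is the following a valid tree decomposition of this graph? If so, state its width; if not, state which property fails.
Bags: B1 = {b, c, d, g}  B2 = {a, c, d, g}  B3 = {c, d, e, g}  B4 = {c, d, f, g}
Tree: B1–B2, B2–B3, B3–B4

Yes; width 3.

Every vertex of G appears in some bag (union = {a, b, c, d, e, f, g}); every edge is covered by a bag; and for each vertex v the set of bags containing v is connected in the bag tree. The decomposition is therefore valid. The largest bag has 4 vertices, so the width is 3.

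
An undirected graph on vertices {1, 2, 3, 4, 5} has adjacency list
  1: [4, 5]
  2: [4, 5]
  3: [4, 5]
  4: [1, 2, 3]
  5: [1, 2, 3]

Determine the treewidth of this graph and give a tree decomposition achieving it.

Treewidth 2.
Bags: B1 = {1, 4, 5}  B2 = {2, 4, 5}  B3 = {3, 4, 5}
Tree: B1–B2, B2–B3

The largest bag has 3 vertices, giving width 2; this decomposition certifies tw(G) ≤ 2. For the lower bound, G contains the cycle 4–1–5–2–4, so G is not a forest; only forests have treewidth ≤ 1, hence tw(G) ≥ 2. Hence tw(G) = 2 exactly.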